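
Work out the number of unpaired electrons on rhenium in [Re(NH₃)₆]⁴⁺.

3

Ammonia is neutral; balancing the +4 overall charge requires Re(IV).
Re sits in group 7, so the d-electron count is 7 − 4 = 3.
In an octahedral field the d³ configuration is t₂g³e_g⁰ (only one arrangement possible), giving 3 unpaired electrons.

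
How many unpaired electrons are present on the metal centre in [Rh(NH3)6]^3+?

Ammonia is neutral; balancing the +3 overall charge requires Rh(III).
Group 9 minus oxidation state 3 gives a d⁶ configuration.
The spin state decides the count: a 4d ion has a large Δₒ and is invariably low-spin.
An octahedral low-spin d⁶ ion is t₂g⁶e_g⁰, giving 0 unpaired electrons.

0 unpaired electrons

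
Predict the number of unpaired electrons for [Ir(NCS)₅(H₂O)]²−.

Ligand charges: each isothiocyanate is −1; water is neutral. With an overall charge of −2 the iridium centre must be in the +3 oxidation state.
Group 9 minus oxidation state 3 gives a d⁶ configuration.
The spin state decides the count: a 5d ion has a large Δₒ and is invariably low-spin.
An octahedral low-spin d⁶ ion is t₂g⁶e_g⁰, giving 0 unpaired electrons.

0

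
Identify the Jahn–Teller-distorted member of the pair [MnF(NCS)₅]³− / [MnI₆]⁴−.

[MnF(NCS)₅]³−

[MnF(NCS)₅]³−: Each fluoride is −1; each isothiocyanate is −1; balancing the −3 overall charge requires Mn(III). Mn sits in group 7, so the d-electron count is 7 − 3 = 4. Fluoride and isothiocyanate are weak-field ligands for a first-row metal, so the complex is high-spin. The t₂g³e_g¹ (high-spin) configuration has an unevenly filled e_g set; the Jahn–Teller theorem predicts a tetragonal distortion (typically axial elongation) to lift the degeneracy.
[MnI₆]⁴−: Summing ligand charges against the −4 overall charge gives an oxidation state of +2 for manganese. Mn sits in group 7, so the d-electron count is 7 − 2 = 5. Iodide is a weak-field ligand for a first-row metal, so the complex is high-spin. The d⁵ configuration leaves the e_g set evenly filled (or empty) — no strong Jahn–Teller driving force.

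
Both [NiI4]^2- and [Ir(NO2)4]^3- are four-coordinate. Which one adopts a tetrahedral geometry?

[NiI4]^2-

For [NiI4]^2-: Summing ligand charges against the −2 overall charge gives an oxidation state of +2 for nickel. Nickel is a group-10 element; Ni(II) is therefore d⁸. Iodide is a weak-field ligand. With weak-field ligands the CFSE gain from square planar is small, so a 3d d⁸ ion takes the sterically preferred tetrahedral geometry. → tetrahedral.
For [Ir(NO2)4]^3-: Ligand charges: each nitro (N-bound nitrite) is −1. With an overall charge of −3 the iridium centre must be in the +1 oxidation state. Ir sits in group 9, so the d-electron count is 9 − 1 = 8. A 5d d⁸ ion has a large crystal-field splitting; square planar leaves the high-energy d_{x²−y²} orbital empty and maximises CFSE. → square planar.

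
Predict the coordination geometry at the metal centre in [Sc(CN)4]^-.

tetrahedral

Summing ligand charges against the −1 overall charge gives an oxidation state of +3 for scandium.
Group 3 minus oxidation state 3 gives a d⁰ configuration.
Coordination number: 4.
A d⁰ ion has no crystal-field stabilisation preference between square planar and tetrahedral, so four ligands adopt the sterically favoured tetrahedral geometry.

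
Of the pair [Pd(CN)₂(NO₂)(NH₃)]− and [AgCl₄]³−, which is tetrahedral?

[AgCl₄]³−

For [Pd(CN)₂(NO₂)(NH₃)]−: Each cyanide is −1; each nitro (N-bound nitrite) is −1; ammonia is neutral; balancing the −1 overall charge requires Pd(II). Pd sits in group 10, so the d-electron count is 10 − 2 = 8. A 4d d⁸ ion has a large crystal-field splitting; square planar leaves the high-energy d_{x²−y²} orbital empty and maximises CFSE. → square planar.
For [AgCl₄]³−: Each chloride is −1; balancing the −3 overall charge requires Ag(I). Ag sits in group 11, so the d-electron count is 11 − 1 = 10. A d¹⁰ ion has no crystal-field stabilisation preference between square planar and tetrahedral, so four ligands adopt the sterically favoured tetrahedral geometry. → tetrahedral.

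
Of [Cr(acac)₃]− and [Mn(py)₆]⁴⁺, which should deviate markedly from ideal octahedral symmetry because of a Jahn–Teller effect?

[Cr(acac)₃]−: Summing ligand charges against the −1 overall charge gives an oxidation state of +2 for chromium. Chromium is a group-6 element; Cr(II) is therefore d⁴. Acetylacetonate is a weak-field ligand for a first-row metal, so the complex is high-spin. The t₂g³e_g¹ (high-spin) configuration has an unevenly filled e_g set; the Jahn–Teller theorem predicts a tetragonal distortion (typically axial elongation) to lift the degeneracy.
[Mn(py)₆]⁴⁺: Summing ligand charges against the +4 overall charge gives an oxidation state of +4 for manganese. Manganese is a group-7 element; Mn(IV) is therefore d³. The d³ configuration leaves the e_g set evenly filled (or empty) — no strong Jahn–Teller driving force.

[Cr(acac)₃]−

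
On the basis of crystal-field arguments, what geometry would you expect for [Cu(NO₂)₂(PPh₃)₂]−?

Summing ligand charges against the −1 overall charge gives an oxidation state of +1 for copper.
Group 11 minus oxidation state 1 gives a d¹⁰ configuration.
Coordination number: 4.
A d¹⁰ ion has no crystal-field stabilisation preference between square planar and tetrahedral, so four ligands adopt the sterically favoured tetrahedral geometry.

tetrahedral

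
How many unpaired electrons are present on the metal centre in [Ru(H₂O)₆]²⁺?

0 unpaired electrons

Ligand charges: water is neutral. With an overall charge of +2 the ruthenium centre must be in the +2 oxidation state.
Ruthenium is a group-8 element; Ru(II) is therefore d⁶.
The spin state decides the count: a 4d ion has a large Δₒ and is invariably low-spin.
An octahedral low-spin d⁶ ion is t₂g⁶e_g⁰, giving 0 unpaired electrons.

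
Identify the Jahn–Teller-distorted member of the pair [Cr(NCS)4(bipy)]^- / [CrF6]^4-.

[CrF6]^4-

[Cr(NCS)4(bipy)]^-: Summing ligand charges against the −1 overall charge gives an oxidation state of +3 for chromium. Cr sits in group 6, so the d-electron count is 6 − 3 = 3. The d³ configuration leaves the e_g set evenly filled (or empty) — no strong Jahn–Teller driving force.
[CrF6]^4-: Summing ligand charges against the −4 overall charge gives an oxidation state of +2 for chromium. Chromium is a group-6 element; Cr(II) is therefore d⁴. Fluoride is a weak-field ligand for a first-row metal, so the complex is high-spin. The t₂g³e_g¹ (high-spin) configuration has an unevenly filled e_g set; the Jahn–Teller theorem predicts a tetragonal distortion (typically axial elongation) to lift the degeneracy.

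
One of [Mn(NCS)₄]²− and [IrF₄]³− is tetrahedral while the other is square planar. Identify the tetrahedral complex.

For [Mn(NCS)₄]²−: Each isothiocyanate is −1; balancing the −2 overall charge requires Mn(II). Mn sits in group 7, so the d-electron count is 7 − 2 = 5. A high-spin d⁵ ion has zero CFSE in either geometry, so four ligands adopt the sterically favoured tetrahedral geometry. → tetrahedral.
For [IrF₄]³−: Ligand charges: each fluoride is −1. With an overall charge of −3 the iridium centre must be in the +1 oxidation state. Iridium is a group-9 element; Ir(I) is therefore d⁸. A 5d d⁸ ion has a large crystal-field splitting; square planar leaves the high-energy d_{x²−y²} orbital empty and maximises CFSE. → square planar.

[Mn(NCS)₄]²−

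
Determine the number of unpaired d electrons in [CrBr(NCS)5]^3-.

Each bromide is −1; each isothiocyanate is −1; balancing the −3 overall charge requires Cr(III).
Group 6 minus oxidation state 3 gives a d³ configuration.
In an octahedral field the d³ configuration is t₂g³e_g⁰ (only one arrangement possible), giving 3 unpaired electrons.

3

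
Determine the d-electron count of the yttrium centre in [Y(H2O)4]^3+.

d0

Water is neutral; balancing the +3 overall charge requires Y(III).
Group 3 minus oxidation state 3 gives a d⁰ configuration.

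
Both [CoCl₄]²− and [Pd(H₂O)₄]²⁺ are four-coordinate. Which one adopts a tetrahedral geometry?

[CoCl₄]²−

For [CoCl₄]²−: Each chloride is −1; balancing the −2 overall charge requires Co(II). Group 9 minus oxidation state 2 gives a d⁷ configuration. For a high-spin 3d d⁷ ion with weak-field ligands the small Δₜ gives little square-planar CFSE advantage, so four ligands adopt the sterically favoured tetrahedral geometry. → tetrahedral.
For [Pd(H₂O)₄]²⁺: Water is neutral; balancing the +2 overall charge requires Pd(II). Group 10 minus oxidation state 2 gives a d⁸ configuration. A 4d d⁸ ion has a large crystal-field splitting; square planar leaves the high-energy d_{x²−y²} orbital empty and maximises CFSE. → square planar.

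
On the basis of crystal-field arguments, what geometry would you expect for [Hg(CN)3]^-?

trigonal planar

Each cyanide is −1; balancing the −1 overall charge requires Hg(II).
Mercury is a group-12 element; Hg(II) is therefore d¹⁰.
With 3 monodentate ligands the coordination number is 3.
Three ligands around a d¹⁰ centre minimise repulsion in a trigonal-planar arrangement.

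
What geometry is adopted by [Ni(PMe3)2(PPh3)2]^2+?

square planar

Ligand charges: trimethylphosphine is neutral; triphenylphosphine is neutral. With an overall charge of +2 the nickel centre must be in the +2 oxidation state.
Group 10 minus oxidation state 2 gives a d⁸ configuration.
With 4 monodentate ligands the coordination number is 4.
Trimethylphosphine and triphenylphosphine are strong-field ligands (high in the spectrochemical series).
A 3d d⁸ ion with strong-field ligands gains enough CFSE to favour square planar over tetrahedral.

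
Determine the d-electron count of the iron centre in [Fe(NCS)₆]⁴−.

d⁶

Summing ligand charges against the −4 overall charge gives an oxidation state of +2 for iron.
Group 8 minus oxidation state 2 gives a d⁶ configuration.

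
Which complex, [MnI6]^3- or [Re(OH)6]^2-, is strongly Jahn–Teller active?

[MnI6]^3-: Ligand charges: each iodide is −1. With an overall charge of −3 the manganese centre must be in the +3 oxidation state. Mn sits in group 7, so the d-electron count is 7 − 3 = 4. Iodide is a weak-field ligand for a first-row metal, so the complex is high-spin. The t₂g³e_g¹ (high-spin) configuration has an unevenly filled e_g set; the Jahn–Teller theorem predicts a tetragonal distortion (typically axial elongation) to lift the degeneracy.
[Re(OH)6]^2-: Summing ligand charges against the −2 overall charge gives an oxidation state of +4 for rhenium. Rhenium is a group-7 element; Re(IV) is therefore d³. The d³ configuration leaves the e_g set evenly filled (or empty) — no strong Jahn–Teller driving force.

[MnI6]^3-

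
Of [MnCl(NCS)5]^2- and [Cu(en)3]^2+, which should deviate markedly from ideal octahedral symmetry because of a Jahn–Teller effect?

[MnCl(NCS)5]^2-: Each chloride is −1; each isothiocyanate is −1; balancing the −2 overall charge requires Mn(IV). Group 7 minus oxidation state 4 gives a d³ configuration. The d³ configuration leaves the e_g set evenly filled (or empty) — no strong Jahn–Teller driving force.
[Cu(en)3]^2+: Ligand charges: ethylenediamine is neutral. With an overall charge of +2 the copper centre must be in the +2 oxidation state. Cu sits in group 11, so the d-electron count is 11 − 2 = 9. The t₂g⁶e_g³ configuration has an unevenly filled e_g set; the Jahn–Teller theorem predicts a tetragonal distortion (typically axial elongation) to lift the degeneracy.

[Cu(en)3]^2+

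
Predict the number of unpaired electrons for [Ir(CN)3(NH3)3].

Each cyanide is −1; ammonia is neutral; balancing the 0 overall charge requires Ir(III).
Ir sits in group 9, so the d-electron count is 9 − 3 = 6.
The spin state decides the count: a 5d ion has a large Δₒ and is invariably low-spin.
An octahedral low-spin d⁶ ion is t₂g⁶e_g⁰, giving 0 unpaired electrons.

0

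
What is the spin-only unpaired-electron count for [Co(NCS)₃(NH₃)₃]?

0 unpaired electrons

Each isothiocyanate is −1; ammonia is neutral; balancing the 0 overall charge requires Co(III).
Co sits in group 9, so the d-electron count is 9 − 3 = 6.
The spin state decides the count: Co(III) has an exceptionally large octahedral splitting and is low-spin with essentially every ligand except fluoride.
An octahedral low-spin d⁶ ion is t₂g⁶e_g⁰, giving 0 unpaired electrons.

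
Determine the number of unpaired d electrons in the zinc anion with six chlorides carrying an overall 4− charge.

Summing ligand charges against the −4 overall charge gives an oxidation state of +2 for zinc.
Group 12 minus oxidation state 2 gives a d¹⁰ configuration.
In an octahedral field the d¹⁰ configuration is t₂g⁶e_g⁴, giving 0 unpaired electrons.

0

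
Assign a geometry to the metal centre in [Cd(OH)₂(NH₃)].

Summing ligand charges against the 0 overall charge gives an oxidation state of +2 for cadmium.
Cd sits in group 12, so the d-electron count is 12 − 2 = 10.
With 3 monodentate ligands the coordination number is 3.
Three ligands around a d¹⁰ centre minimise repulsion in a trigonal-planar arrangement.

trigonal planar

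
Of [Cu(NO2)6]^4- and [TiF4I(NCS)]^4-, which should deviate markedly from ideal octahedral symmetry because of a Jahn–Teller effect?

[Cu(NO2)6]^4-: Each nitro (N-bound nitrite) is −1; balancing the −4 overall charge requires Cu(II). Cu sits in group 11, so the d-electron count is 11 − 2 = 9. The t₂g⁶e_g³ configuration has an unevenly filled e_g set; the Jahn–Teller theorem predicts a tetragonal distortion (typically axial elongation) to lift the degeneracy.
[TiF4I(NCS)]^4-: Ligand charges: each fluoride is −1; each iodide is −1; each isothiocyanate is −1. With an overall charge of −4 the titanium centre must be in the +2 oxidation state. Ti sits in group 4, so the d-electron count is 4 − 2 = 2. The d² configuration leaves the e_g set evenly filled (or empty) — no strong Jahn–Teller driving force.

[Cu(NO2)6]^4-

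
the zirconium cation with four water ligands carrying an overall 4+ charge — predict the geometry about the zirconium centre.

Water is neutral; balancing the +4 overall charge requires Zr(IV).
Zirconium is a group-4 element; Zr(IV) is therefore d⁰.
With 4 monodentate ligands the coordination number is 4.
A d⁰ ion has no crystal-field stabilisation preference between square planar and tetrahedral, so four ligands adopt the sterically favoured tetrahedral geometry.

tetrahedral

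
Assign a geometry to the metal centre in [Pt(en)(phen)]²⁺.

Summing ligand charges against the +2 overall charge gives an oxidation state of +2 for platinum.
Platinum is a group-10 element; Pt(II) is therefore d⁸.
Counting donor atoms: 1×ethylenediamine (bidentate) → 2 donors; 1×1,10-phenanthroline (bidentate) → 2 donors. Coordination number = 4.
A 5d d⁸ ion has a large crystal-field splitting; square planar leaves the high-energy d_{x²−y²} orbital empty and maximises CFSE.

square planar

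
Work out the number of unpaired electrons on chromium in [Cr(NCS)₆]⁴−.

4 unpaired electrons

Each isothiocyanate is −1; balancing the −4 overall charge requires Cr(II).
Cr sits in group 6, so the d-electron count is 6 − 2 = 4.
The spin state decides the count: Isothiocyanate is a weak-field ligand for a first-row metal, so the complex is high-spin.
An octahedral high-spin d⁴ ion is t₂g³e_g¹, giving 4 unpaired electrons.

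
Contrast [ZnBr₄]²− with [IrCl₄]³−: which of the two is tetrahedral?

For [ZnBr₄]²−: Summing ligand charges against the −2 overall charge gives an oxidation state of +2 for zinc. Zinc is a group-12 element; Zn(II) is therefore d¹⁰. A d¹⁰ ion has no crystal-field stabilisation preference between square planar and tetrahedral, so four ligands adopt the sterically favoured tetrahedral geometry. → tetrahedral.
For [IrCl₄]³−: Ligand charges: each chloride is −1. With an overall charge of −3 the iridium centre must be in the +1 oxidation state. Group 9 minus oxidation state 1 gives a d⁸ configuration. A 5d d⁸ ion has a large crystal-field splitting; square planar leaves the high-energy d_{x²−y²} orbital empty and maximises CFSE. → square planar.

[ZnBr₄]²−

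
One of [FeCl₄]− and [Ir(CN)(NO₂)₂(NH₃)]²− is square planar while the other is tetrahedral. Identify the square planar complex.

For [FeCl₄]−: Summing ligand charges against the −1 overall charge gives an oxidation state of +3 for iron. Group 8 minus oxidation state 3 gives a d⁵ configuration. A high-spin d⁵ ion has zero CFSE in either geometry, so four ligands adopt the sterically favoured tetrahedral geometry. → tetrahedral.
For [Ir(CN)(NO₂)₂(NH₃)]²−: Summing ligand charges against the −2 overall charge gives an oxidation state of +1 for iridium. Ir sits in group 9, so the d-electron count is 9 − 1 = 8. A 5d d⁸ ion has a large crystal-field splitting; square planar leaves the high-energy d_{x²−y²} orbital empty and maximises CFSE. → square planar.

[Ir(CN)(NO₂)₂(NH₃)]²−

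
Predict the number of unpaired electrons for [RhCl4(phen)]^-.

Ligand charges: each chloride is −1; 1,10-phenanthroline is neutral. With an overall charge of −1 the rhodium centre must be in the +3 oxidation state.
Rh sits in group 9, so the d-electron count is 9 − 3 = 6.
Counting donor atoms: 4×chloride (monodentate) → 4 donors; 1×1,10-phenanthroline (bidentate) → 2 donors. Coordination number = 6.
The spin state decides the count: a 4d ion has a large Δₒ and is invariably low-spin.
An octahedral low-spin d⁶ ion is t₂g⁶e_g⁰, giving 0 unpaired electrons.

0 unpaired electrons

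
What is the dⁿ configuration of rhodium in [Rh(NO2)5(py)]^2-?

Each nitro (N-bound nitrite) is −1; pyridine is neutral; balancing the −2 overall charge requires Rh(III).
Rh sits in group 9, so the d-electron count is 9 − 3 = 6.

d6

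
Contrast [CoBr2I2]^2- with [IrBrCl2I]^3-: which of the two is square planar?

[IrBrCl2I]^3-

For [CoBr2I2]^2-: Each bromide is −1; each iodide is −1; balancing the −2 overall charge requires Co(II). Cobalt is a group-9 element; Co(II) is therefore d⁷. For a high-spin 3d d⁷ ion with weak-field ligands the small Δₜ gives little square-planar CFSE advantage, so four ligands adopt the sterically favoured tetrahedral geometry. → tetrahedral.
For [IrBrCl2I]^3-: Each bromide is −1; each chloride is −1; each iodide is −1; balancing the −3 overall charge requires Ir(I). Group 9 minus oxidation state 1 gives a d⁸ configuration. A 5d d⁸ ion has a large crystal-field splitting; square planar leaves the high-energy d_{x²−y²} orbital empty and maximises CFSE. → square planar.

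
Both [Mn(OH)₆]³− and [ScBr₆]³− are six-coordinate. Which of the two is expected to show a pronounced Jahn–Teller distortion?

[Mn(OH)₆]³−: Each hydroxide is −1; balancing the −3 overall charge requires Mn(III). Mn sits in group 7, so the d-electron count is 7 − 3 = 4. Hydroxide is a weak-field ligand for a first-row metal, so the complex is high-spin. The t₂g³e_g¹ (high-spin) configuration has an unevenly filled e_g set; the Jahn–Teller theorem predicts a tetragonal distortion (typically axial elongation) to lift the degeneracy.
[ScBr₆]³−: Summing ligand charges against the −3 overall charge gives an oxidation state of +3 for scandium. Sc sits in group 3, so the d-electron count is 3 − 3 = 0. The d⁰ configuration leaves the e_g set evenly filled (or empty) — no strong Jahn–Teller driving force.

[Mn(OH)₆]³−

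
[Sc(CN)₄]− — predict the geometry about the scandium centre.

tetrahedral

Each cyanide is −1; balancing the −1 overall charge requires Sc(III).
Scandium is a group-3 element; Sc(III) is therefore d⁰.
With 4 monodentate ligands the coordination number is 4.
A d⁰ ion has no crystal-field stabilisation preference between square planar and tetrahedral, so four ligands adopt the sterically favoured tetrahedral geometry.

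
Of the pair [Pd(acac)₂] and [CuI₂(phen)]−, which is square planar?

For [Pd(acac)₂]: Each acetylacetonate is −1; balancing the 0 overall charge requires Pd(II). Palladium is a group-10 element; Pd(II) is therefore d⁸. A 4d d⁸ ion has a large crystal-field splitting; square planar leaves the high-energy d_{x²−y²} orbital empty and maximises CFSE. → square planar.
For [CuI₂(phen)]−: Ligand charges: each iodide is −1; 1,10-phenanthroline is neutral. With an overall charge of −1 the copper centre must be in the +1 oxidation state. Copper is a group-11 element; Cu(I) is therefore d¹⁰. A d¹⁰ ion has no crystal-field stabilisation preference between square planar and tetrahedral, so four ligands adopt the sterically favoured tetrahedral geometry. → tetrahedral.

[Pd(acac)₂]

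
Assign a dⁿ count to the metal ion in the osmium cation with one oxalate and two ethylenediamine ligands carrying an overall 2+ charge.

Each oxalate is −2; ethylenediamine is neutral; balancing the +2 overall charge requires Os(IV).
Os sits in group 8, so the d-electron count is 8 − 4 = 4.

d4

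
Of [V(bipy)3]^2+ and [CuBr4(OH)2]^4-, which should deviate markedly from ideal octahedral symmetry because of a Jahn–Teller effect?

[V(bipy)3]^2+: Summing ligand charges against the +2 overall charge gives an oxidation state of +2 for vanadium. Group 5 minus oxidation state 2 gives a d³ configuration. The d³ configuration leaves the e_g set evenly filled (or empty) — no strong Jahn–Teller driving force.
[CuBr4(OH)2]^4-: Ligand charges: each bromide is −1; each hydroxide is −1. With an overall charge of −4 the copper centre must be in the +2 oxidation state. Group 11 minus oxidation state 2 gives a d⁹ configuration. The t₂g⁶e_g³ configuration has an unevenly filled e_g set; the Jahn–Teller theorem predicts a tetragonal distortion (typically axial elongation) to lift the degeneracy.

[CuBr4(OH)2]^4-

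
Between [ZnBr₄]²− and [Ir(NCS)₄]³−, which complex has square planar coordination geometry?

For [ZnBr₄]²−: Summing ligand charges against the −2 overall charge gives an oxidation state of +2 for zinc. Zn sits in group 12, so the d-electron count is 12 − 2 = 10. A d¹⁰ ion has no crystal-field stabilisation preference between square planar and tetrahedral, so four ligands adopt the sterically favoured tetrahedral geometry. → tetrahedral.
For [Ir(NCS)₄]³−: Summing ligand charges against the −3 overall charge gives an oxidation state of +1 for iridium. Group 9 minus oxidation state 1 gives a d⁸ configuration. A 5d d⁸ ion has a large crystal-field splitting; square planar leaves the high-energy d_{x²−y²} orbital empty and maximises CFSE. → square planar.

[Ir(NCS)₄]³−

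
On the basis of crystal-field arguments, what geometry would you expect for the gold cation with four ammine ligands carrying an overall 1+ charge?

tetrahedral

Ammonia is neutral; balancing the +1 overall charge requires Au(I).
Group 11 minus oxidation state 1 gives a d¹⁰ configuration.
With 4 monodentate ligands the coordination number is 4.
A d¹⁰ ion has no crystal-field stabilisation preference between square planar and tetrahedral, so four ligands adopt the sterically favoured tetrahedral geometry.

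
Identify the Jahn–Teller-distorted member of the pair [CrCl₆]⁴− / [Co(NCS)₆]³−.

[CrCl₆]⁴−: Each chloride is −1; balancing the −4 overall charge requires Cr(II). Chromium is a group-6 element; Cr(II) is therefore d⁴. Chloride is a weak-field ligand for a first-row metal, so the complex is high-spin. The t₂g³e_g¹ (high-spin) configuration has an unevenly filled e_g set; the Jahn–Teller theorem predicts a tetragonal distortion (typically axial elongation) to lift the degeneracy.
[Co(NCS)₆]³−: Each isothiocyanate is −1; balancing the −3 overall charge requires Co(III). Co sits in group 9, so the d-electron count is 9 − 3 = 6. Co(III) has an exceptionally large octahedral splitting and is low-spin with essentially every ligand except fluoride. The d⁶ configuration leaves the e_g set evenly filled (or empty) — no strong Jahn–Teller driving force.

[CrCl₆]⁴−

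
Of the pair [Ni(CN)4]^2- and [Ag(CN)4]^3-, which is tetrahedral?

[Ag(CN)4]^3-

For [Ni(CN)4]^2-: Summing ligand charges against the −2 overall charge gives an oxidation state of +2 for nickel. Nickel is a group-10 element; Ni(II) is therefore d⁸. Cyanide is a strong-field ligand (high in the spectrochemical series). A 3d d⁸ ion with strong-field ligands gains enough CFSE to favour square planar over tetrahedral. → square planar.
For [Ag(CN)4]^3-: Each cyanide is −1; balancing the −3 overall charge requires Ag(I). Silver is a group-11 element; Ag(I) is therefore d¹⁰. A d¹⁰ ion has no crystal-field stabilisation preference between square planar and tetrahedral, so four ligands adopt the sterically favoured tetrahedral geometry. → tetrahedral.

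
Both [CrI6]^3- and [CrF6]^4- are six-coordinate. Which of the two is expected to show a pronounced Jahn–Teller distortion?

[CrI6]^3-: Ligand charges: each iodide is −1. With an overall charge of −3 the chromium centre must be in the +3 oxidation state. Group 6 minus oxidation state 3 gives a d³ configuration. The d³ configuration leaves the e_g set evenly filled (or empty) — no strong Jahn–Teller driving force.
[CrF6]^4-: Summing ligand charges against the −4 overall charge gives an oxidation state of +2 for chromium. Cr sits in group 6, so the d-electron count is 6 − 2 = 4. Fluoride is a weak-field ligand for a first-row metal, so the complex is high-spin. The t₂g³e_g¹ (high-spin) configuration has an unevenly filled e_g set; the Jahn–Teller theorem predicts a tetragonal distortion (typically axial elongation) to lift the degeneracy.

[CrF6]^4-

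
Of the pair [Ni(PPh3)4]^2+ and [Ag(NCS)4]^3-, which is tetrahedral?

[Ag(NCS)4]^3-

For [Ni(PPh3)4]^2+: Summing ligand charges against the +2 overall charge gives an oxidation state of +2 for nickel. Nickel is a group-10 element; Ni(II) is therefore d⁸. Triphenylphosphine is a strong-field ligand (high in the spectrochemical series). A 3d d⁸ ion with strong-field ligands gains enough CFSE to favour square planar over tetrahedral. → square planar.
For [Ag(NCS)4]^3-: Summing ligand charges against the −3 overall charge gives an oxidation state of +1 for silver. Group 11 minus oxidation state 1 gives a d¹⁰ configuration. A d¹⁰ ion has no crystal-field stabilisation preference between square planar and tetrahedral, so four ligands adopt the sterically favoured tetrahedral geometry. → tetrahedral.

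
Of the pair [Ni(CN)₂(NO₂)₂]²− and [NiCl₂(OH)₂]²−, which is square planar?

For [Ni(CN)₂(NO₂)₂]²−: Each cyanide is −1; each nitro (N-bound nitrite) is −1; balancing the −2 overall charge requires Ni(II). Ni sits in group 10, so the d-electron count is 10 − 2 = 8. Cyanide and nitro (N-bound nitrite) are strong-field ligands (high in the spectrochemical series). A 3d d⁸ ion with strong-field ligands gains enough CFSE to favour square planar over tetrahedral. → square planar.
For [NiCl₂(OH)₂]²−: Summing ligand charges against the −2 overall charge gives an oxidation state of +2 for nickel. Nickel is a group-10 element; Ni(II) is therefore d⁸. Chloride and hydroxide are weak-field ligands. With weak-field ligands the CFSE gain from square planar is small, so a 3d d⁸ ion takes the sterically preferred tetrahedral geometry. → tetrahedral.

[Ni(CN)₂(NO₂)₂]²−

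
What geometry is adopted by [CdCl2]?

linear

Each chloride is −1; balancing the 0 overall charge requires Cd(II).
Group 12 minus oxidation state 2 gives a d¹⁰ configuration.
With 2 monodentate ligands the coordination number is 2.
A d¹⁰ ion with only two ligands adopts a linear arrangement (sp hybridisation; no CFSE preference).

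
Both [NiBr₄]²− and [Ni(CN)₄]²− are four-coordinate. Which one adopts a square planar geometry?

For [NiBr₄]²−: Summing ligand charges against the −2 overall charge gives an oxidation state of +2 for nickel. Group 10 minus oxidation state 2 gives a d⁸ configuration. Bromide is a weak-field ligand. With weak-field ligands the CFSE gain from square planar is small, so a 3d d⁸ ion takes the sterically preferred tetrahedral geometry. → tetrahedral.
For [Ni(CN)₄]²−: Each cyanide is −1; balancing the −2 overall charge requires Ni(II). Nickel is a group-10 element; Ni(II) is therefore d⁸. Cyanide is a strong-field ligand (high in the spectrochemical series). A 3d d⁸ ion with strong-field ligands gains enough CFSE to favour square planar over tetrahedral. → square planar.

[Ni(CN)₄]²−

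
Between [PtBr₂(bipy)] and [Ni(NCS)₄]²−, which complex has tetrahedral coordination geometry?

[Ni(NCS)₄]²−

For [PtBr₂(bipy)]: Ligand charges: each bromide is −1; 2,2′-bipyridine is neutral. With an overall charge of 0 the platinum centre must be in the +2 oxidation state. Platinum is a group-10 element; Pt(II) is therefore d⁸. A 5d d⁸ ion has a large crystal-field splitting; square planar leaves the high-energy d_{x²−y²} orbital empty and maximises CFSE. → square planar.
For [Ni(NCS)₄]²−: Summing ligand charges against the −2 overall charge gives an oxidation state of +2 for nickel. Group 10 minus oxidation state 2 gives a d⁸ configuration. Isothiocyanate is a weak-field ligand. With weak-field ligands the CFSE gain from square planar is small, so a 3d d⁸ ion takes the sterically preferred tetrahedral geometry. → tetrahedral.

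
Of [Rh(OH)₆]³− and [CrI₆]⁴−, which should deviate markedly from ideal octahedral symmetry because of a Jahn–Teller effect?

[CrI₆]⁴−

[Rh(OH)₆]³−: Each hydroxide is −1; balancing the −3 overall charge requires Rh(III). Rh sits in group 9, so the d-electron count is 9 − 3 = 6. A 4d ion has a large Δₒ and is invariably low-spin. The d⁶ configuration leaves the e_g set evenly filled (or empty) — no strong Jahn–Teller driving force.
[CrI₆]⁴−: Summing ligand charges against the −4 overall charge gives an oxidation state of +2 for chromium. Group 6 minus oxidation state 2 gives a d⁴ configuration. Iodide is a weak-field ligand for a first-row metal, so the complex is high-spin. The t₂g³e_g¹ (high-spin) configuration has an unevenly filled e_g set; the Jahn–Teller theorem predicts a tetragonal distortion (typically axial elongation) to lift the degeneracy.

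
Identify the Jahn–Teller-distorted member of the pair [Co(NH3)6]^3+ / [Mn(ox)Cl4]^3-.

[Mn(ox)Cl4]^3-

[Co(NH3)6]^3+: Ligand charges: ammonia is neutral. With an overall charge of +3 the cobalt centre must be in the +3 oxidation state. Cobalt is a group-9 element; Co(III) is therefore d⁶. Co(III) has an exceptionally large octahedral splitting and is low-spin with essentially every ligand except fluoride. The d⁶ configuration leaves the e_g set evenly filled (or empty) — no strong Jahn–Teller driving force.
[Mn(ox)Cl4]^3-: Summing ligand charges against the −3 overall charge gives an oxidation state of +3 for manganese. Manganese is a group-7 element; Mn(III) is therefore d⁴. Chloride and oxalate are weak-field ligands for a first-row metal, so the complex is high-spin. The t₂g³e_g¹ (high-spin) configuration has an unevenly filled e_g set; the Jahn–Teller theorem predicts a tetragonal distortion (typically axial elongation) to lift the degeneracy.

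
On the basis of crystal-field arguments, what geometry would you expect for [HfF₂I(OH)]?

tetrahedral

Ligand charges: each fluoride is −1; each iodide is −1; each hydroxide is −1. With an overall charge of 0 the hafnium centre must be in the +4 oxidation state.
Hf sits in group 4, so the d-electron count is 4 − 4 = 0.
With 4 monodentate ligands the coordination number is 4.
A d⁰ ion has no crystal-field stabilisation preference between square planar and tetrahedral, so four ligands adopt the sterically favoured tetrahedral geometry.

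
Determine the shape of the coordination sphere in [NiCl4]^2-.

Summing ligand charges against the −2 overall charge gives an oxidation state of +2 for nickel.
Nickel is a group-10 element; Ni(II) is therefore d⁸.
With 4 monodentate ligands the coordination number is 4.
Chloride is a weak-field ligand.
With weak-field ligands the CFSE gain from square planar is small, so a 3d d⁸ ion takes the sterically preferred tetrahedral geometry.

tetrahedral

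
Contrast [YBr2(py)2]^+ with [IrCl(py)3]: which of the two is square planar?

For [YBr2(py)2]^+: Summing ligand charges against the +1 overall charge gives an oxidation state of +3 for yttrium. Y sits in group 3, so the d-electron count is 3 − 3 = 0. A d⁰ ion has no crystal-field stabilisation preference between square planar and tetrahedral, so four ligands adopt the sterically favoured tetrahedral geometry. → tetrahedral.
For [IrCl(py)3]: Each chloride is −1; pyridine is neutral; balancing the 0 overall charge requires Ir(I). Ir sits in group 9, so the d-electron count is 9 − 1 = 8. A 5d d⁸ ion has a large crystal-field splitting; square planar leaves the high-energy d_{x²−y²} orbital empty and maximises CFSE. → square planar.

[IrCl(py)3]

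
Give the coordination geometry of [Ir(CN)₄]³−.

Summing ligand charges against the −3 overall charge gives an oxidation state of +1 for iridium.
Ir sits in group 9, so the d-electron count is 9 − 1 = 8.
Coordination number: 4.
A 5d d⁸ ion has a large crystal-field splitting; square planar leaves the high-energy d_{x²−y²} orbital empty and maximises CFSE.

square planar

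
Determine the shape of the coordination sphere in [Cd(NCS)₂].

linear

Ligand charges: each isothiocyanate is −1. With an overall charge of 0 the cadmium centre must be in the +2 oxidation state.
Group 12 minus oxidation state 2 gives a d¹⁰ configuration.
Coordination number: 2.
A d¹⁰ ion with only two ligands adopts a linear arrangement (sp hybridisation; no CFSE preference).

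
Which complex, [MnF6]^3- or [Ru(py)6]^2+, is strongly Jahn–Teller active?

[MnF6]^3-

[MnF6]^3-: Ligand charges: each fluoride is −1. With an overall charge of −3 the manganese centre must be in the +3 oxidation state. Mn sits in group 7, so the d-electron count is 7 − 3 = 4. Fluoride is a weak-field ligand for a first-row metal, so the complex is high-spin. The t₂g³e_g¹ (high-spin) configuration has an unevenly filled e_g set; the Jahn–Teller theorem predicts a tetragonal distortion (typically axial elongation) to lift the degeneracy.
[Ru(py)6]^2+: Summing ligand charges against the +2 overall charge gives an oxidation state of +2 for ruthenium. Ruthenium is a group-8 element; Ru(II) is therefore d⁶. A 4d ion has a large Δₒ and is invariably low-spin. The d⁶ configuration leaves the e_g set evenly filled (or empty) — no strong Jahn–Teller driving force.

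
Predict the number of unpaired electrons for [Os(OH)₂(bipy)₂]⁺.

Summing ligand charges against the +1 overall charge gives an oxidation state of +3 for osmium.
Osmium is a group-8 element; Os(III) is therefore d⁵.
Counting donor atoms: 2×hydroxide (monodentate) → 2 donors; 2×2,2′-bipyridine (bidentate) → 4 donors. Coordination number = 6.
The spin state decides the count: a 5d ion has a large Δₒ and is invariably low-spin.
An octahedral low-spin d⁵ ion is t₂g⁵e_g⁰, giving 1 unpaired electron.

1 unpaired electron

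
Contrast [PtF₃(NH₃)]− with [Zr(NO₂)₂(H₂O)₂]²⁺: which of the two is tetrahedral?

[Zr(NO₂)₂(H₂O)₂]²⁺

For [PtF₃(NH₃)]−: Each fluoride is −1; ammonia is neutral; balancing the −1 overall charge requires Pt(II). Platinum is a group-10 element; Pt(II) is therefore d⁸. A 5d d⁸ ion has a large crystal-field splitting; square planar leaves the high-energy d_{x²−y²} orbital empty and maximises CFSE. → square planar.
For [Zr(NO₂)₂(H₂O)₂]²⁺: Each nitro (N-bound nitrite) is −1; water is neutral; balancing the +2 overall charge requires Zr(IV). Group 4 minus oxidation state 4 gives a d⁰ configuration. A d⁰ ion has no crystal-field stabilisation preference between square planar and tetrahedral, so four ligands adopt the sterically favoured tetrahedral geometry. → tetrahedral.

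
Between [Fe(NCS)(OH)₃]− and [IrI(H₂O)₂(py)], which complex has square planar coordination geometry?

[IrI(H₂O)₂(py)]

For [Fe(NCS)(OH)₃]−: Summing ligand charges against the −1 overall charge gives an oxidation state of +3 for iron. Fe sits in group 8, so the d-electron count is 8 − 3 = 5. A high-spin d⁵ ion has zero CFSE in either geometry, so four ligands adopt the sterically favoured tetrahedral geometry. → tetrahedral.
For [IrI(H₂O)₂(py)]: Each iodide is −1; water is neutral; pyridine is neutral; balancing the 0 overall charge requires Ir(I). Ir sits in group 9, so the d-electron count is 9 − 1 = 8. A 5d d⁸ ion has a large crystal-field splitting; square planar leaves the high-energy d_{x²−y²} orbital empty and maximises CFSE. → square planar.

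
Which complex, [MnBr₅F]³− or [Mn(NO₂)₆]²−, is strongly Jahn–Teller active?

[MnBr₅F]³−: Each bromide is −1; each fluoride is −1; balancing the −3 overall charge requires Mn(III). Group 7 minus oxidation state 3 gives a d⁴ configuration. Bromide and fluoride are weak-field ligands for a first-row metal, so the complex is high-spin. The t₂g³e_g¹ (high-spin) configuration has an unevenly filled e_g set; the Jahn–Teller theorem predicts a tetragonal distortion (typically axial elongation) to lift the degeneracy.
[Mn(NO₂)₆]²−: Each nitro (N-bound nitrite) is −1; balancing the −2 overall charge requires Mn(IV). Group 7 minus oxidation state 4 gives a d³ configuration. The d³ configuration leaves the e_g set evenly filled (or empty) — no strong Jahn–Teller driving force.

[MnBr₅F]³−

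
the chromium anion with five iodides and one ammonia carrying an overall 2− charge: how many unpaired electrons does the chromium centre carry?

3

Each iodide is −1; ammonia is neutral; balancing the −2 overall charge requires Cr(III).
Cr sits in group 6, so the d-electron count is 6 − 3 = 3.
In an octahedral field the d³ configuration is t₂g³e_g⁰ (only one arrangement possible), giving 3 unpaired electrons.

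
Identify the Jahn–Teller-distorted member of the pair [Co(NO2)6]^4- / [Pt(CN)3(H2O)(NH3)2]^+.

[Co(NO2)6]^4-: Summing ligand charges against the −4 overall charge gives an oxidation state of +2 for cobalt. Cobalt is a group-9 element; Co(II) is therefore d⁷. Nitro (N-bound nitrite) is a strong-field ligand (high in the spectrochemical series) for a first-row metal, so the complex is low-spin. The t₂g⁶e_g¹ (low-spin) configuration has an unevenly filled e_g set; the Jahn–Teller theorem predicts a tetragonal distortion (typically axial elongation) to lift the degeneracy.
[Pt(CN)3(H2O)(NH3)2]^+: Ligand charges: each cyanide is −1; water is neutral; ammonia is neutral. With an overall charge of +1 the platinum centre must be in the +4 oxidation state. Platinum is a group-10 element; Pt(IV) is therefore d⁶. A 5d ion has a large Δₒ and is invariably low-spin. The d⁶ configuration leaves the e_g set evenly filled (or empty) — no strong Jahn–Teller driving force.

[Co(NO2)6]^4-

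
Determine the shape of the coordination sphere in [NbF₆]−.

octahedral

Ligand charges: each fluoride is −1. With an overall charge of −1 the niobium centre must be in the +5 oxidation state.
Group 5 minus oxidation state 5 gives a d⁰ configuration.
Coordination number: 6.
Six donors around a single metal centre give an octahedral coordination sphere.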